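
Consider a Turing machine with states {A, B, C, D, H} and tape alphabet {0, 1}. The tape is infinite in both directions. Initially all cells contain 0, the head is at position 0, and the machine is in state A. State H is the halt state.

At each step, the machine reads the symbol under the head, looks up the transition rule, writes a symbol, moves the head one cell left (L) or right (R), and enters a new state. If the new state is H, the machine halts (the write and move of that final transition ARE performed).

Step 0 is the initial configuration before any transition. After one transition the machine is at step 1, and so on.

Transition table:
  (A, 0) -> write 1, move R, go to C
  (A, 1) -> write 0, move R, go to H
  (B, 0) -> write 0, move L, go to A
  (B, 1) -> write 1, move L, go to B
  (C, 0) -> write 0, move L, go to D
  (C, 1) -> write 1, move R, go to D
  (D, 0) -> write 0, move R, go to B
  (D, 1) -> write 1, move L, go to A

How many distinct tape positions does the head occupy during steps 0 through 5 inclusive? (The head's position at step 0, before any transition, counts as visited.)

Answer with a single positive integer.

Step 1: in state A at pos 0, read 0 -> (A,0)->write 1,move R,goto C. Now: state=C, head=1, tape[-1..2]=0100 (head:   ^)
Step 2: in state C at pos 1, read 0 -> (C,0)->write 0,move L,goto D. Now: state=D, head=0, tape[-1..2]=0100 (head:  ^)
Step 3: in state D at pos 0, read 1 -> (D,1)->write 1,move L,goto A. Now: state=A, head=-1, tape[-2..2]=00100 (head:  ^)
Step 4: in state A at pos -1, read 0 -> (A,0)->write 1,move R,goto C. Now: state=C, head=0, tape[-2..2]=01100 (head:   ^)
Step 5: in state C at pos 0, read 1 -> (C,1)->write 1,move R,goto D. Now: state=D, head=1, tape[-2..2]=01100 (head:    ^)
Head positions at steps 0..5: starting at 0, distinct positions visited = {-1, 0, 1} -> 3 position(s)

Answer: 3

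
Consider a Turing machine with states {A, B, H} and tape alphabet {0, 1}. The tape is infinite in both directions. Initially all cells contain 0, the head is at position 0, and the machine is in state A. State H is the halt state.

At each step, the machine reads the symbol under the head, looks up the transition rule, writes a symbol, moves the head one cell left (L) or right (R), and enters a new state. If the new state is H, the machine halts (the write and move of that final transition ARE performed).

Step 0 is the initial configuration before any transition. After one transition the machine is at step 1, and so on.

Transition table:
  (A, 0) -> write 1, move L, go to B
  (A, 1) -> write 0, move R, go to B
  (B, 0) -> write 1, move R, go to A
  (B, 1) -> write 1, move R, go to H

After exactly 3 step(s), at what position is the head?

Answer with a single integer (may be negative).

Step 1: in state A at pos 0, read 0 -> (A,0)->write 1,move L,goto B. Now: state=B, head=-1, tape[-2..1]=0010 (head:  ^)
Step 2: in state B at pos -1, read 0 -> (B,0)->write 1,move R,goto A. Now: state=A, head=0, tape[-2..1]=0110 (head:   ^)
Step 3: in state A at pos 0, read 1 -> (A,1)->write 0,move R,goto B. Now: state=B, head=1, tape[-2..2]=01000 (head:    ^)

Answer: 1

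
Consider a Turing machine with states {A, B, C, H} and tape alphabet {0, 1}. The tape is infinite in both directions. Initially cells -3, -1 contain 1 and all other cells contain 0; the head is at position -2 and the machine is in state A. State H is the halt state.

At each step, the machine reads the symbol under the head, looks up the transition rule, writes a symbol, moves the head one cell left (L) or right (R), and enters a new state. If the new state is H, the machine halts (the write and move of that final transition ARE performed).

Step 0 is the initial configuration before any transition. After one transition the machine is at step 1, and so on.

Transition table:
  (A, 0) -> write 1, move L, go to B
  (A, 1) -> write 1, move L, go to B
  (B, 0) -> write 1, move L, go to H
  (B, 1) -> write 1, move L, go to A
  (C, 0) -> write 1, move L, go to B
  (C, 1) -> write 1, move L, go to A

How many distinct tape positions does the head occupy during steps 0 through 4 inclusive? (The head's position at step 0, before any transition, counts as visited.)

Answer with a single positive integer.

Answer: 5

Derivation:
Step 1: in state A at pos -2, read 0 -> (A,0)->write 1,move L,goto B. Now: state=B, head=-3, tape[-4..0]=01110 (head:  ^)
Step 2: in state B at pos -3, read 1 -> (B,1)->write 1,move L,goto A. Now: state=A, head=-4, tape[-5..0]=001110 (head:  ^)
Step 3: in state A at pos -4, read 0 -> (A,0)->write 1,move L,goto B. Now: state=B, head=-5, tape[-6..0]=0011110 (head:  ^)
Step 4: in state B at pos -5, read 0 -> (B,0)->write 1,move L,goto H. Now: state=H, head=-6, tape[-7..0]=00111110 (head:  ^)
Head positions at steps 0..4: starting at -2, distinct positions visited = {-6, -5, -4, -3, -2} -> 5 position(s)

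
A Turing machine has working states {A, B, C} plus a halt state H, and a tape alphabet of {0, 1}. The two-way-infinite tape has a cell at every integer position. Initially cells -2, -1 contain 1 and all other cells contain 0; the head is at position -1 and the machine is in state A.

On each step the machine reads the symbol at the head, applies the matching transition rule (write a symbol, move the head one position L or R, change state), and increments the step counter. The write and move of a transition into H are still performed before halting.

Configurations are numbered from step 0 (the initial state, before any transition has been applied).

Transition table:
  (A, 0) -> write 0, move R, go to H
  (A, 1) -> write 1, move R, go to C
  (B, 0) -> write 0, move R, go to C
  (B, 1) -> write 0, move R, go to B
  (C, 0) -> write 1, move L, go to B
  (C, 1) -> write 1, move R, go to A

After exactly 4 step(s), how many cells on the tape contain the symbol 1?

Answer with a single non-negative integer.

Answer: 1

Derivation:
Step 1: in state A at pos -1, read 1 -> (A,1)->write 1,move R,goto C. Now: state=C, head=0, tape[-3..1]=01100 (head:    ^)
Step 2: in state C at pos 0, read 0 -> (C,0)->write 1,move L,goto B. Now: state=B, head=-1, tape[-3..1]=01110 (head:   ^)
Step 3: in state B at pos -1, read 1 -> (B,1)->write 0,move R,goto B. Now: state=B, head=0, tape[-3..1]=01010 (head:    ^)
Step 4: in state B at pos 0, read 1 -> (B,1)->write 0,move R,goto B. Now: state=B, head=1, tape[-3..2]=010000 (head:     ^)
Cells containing 1 after step 4: {-2} -> 1 cell(s)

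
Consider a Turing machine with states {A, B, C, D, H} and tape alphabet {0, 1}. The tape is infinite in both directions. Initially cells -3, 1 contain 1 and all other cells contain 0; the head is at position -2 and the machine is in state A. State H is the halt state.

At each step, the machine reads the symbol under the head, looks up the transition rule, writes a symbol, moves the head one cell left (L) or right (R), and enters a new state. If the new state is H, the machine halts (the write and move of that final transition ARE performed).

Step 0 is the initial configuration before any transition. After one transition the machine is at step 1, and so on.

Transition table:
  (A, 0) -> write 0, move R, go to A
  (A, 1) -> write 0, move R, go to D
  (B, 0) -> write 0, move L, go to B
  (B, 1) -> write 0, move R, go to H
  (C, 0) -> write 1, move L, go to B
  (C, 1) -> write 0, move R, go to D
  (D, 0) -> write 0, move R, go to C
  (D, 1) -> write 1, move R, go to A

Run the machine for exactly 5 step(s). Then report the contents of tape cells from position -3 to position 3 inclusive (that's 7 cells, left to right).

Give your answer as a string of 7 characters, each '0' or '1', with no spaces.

Answer: 1000000

Derivation:
Step 1: in state A at pos -2, read 0 -> (A,0)->write 0,move R,goto A. Now: state=A, head=-1, tape[-4..2]=0100010 (head:    ^)
Step 2: in state A at pos -1, read 0 -> (A,0)->write 0,move R,goto A. Now: state=A, head=0, tape[-4..2]=0100010 (head:     ^)
Step 3: in state A at pos 0, read 0 -> (A,0)->write 0,move R,goto A. Now: state=A, head=1, tape[-4..2]=0100010 (head:      ^)
Step 4: in state A at pos 1, read 1 -> (A,1)->write 0,move R,goto D. Now: state=D, head=2, tape[-4..3]=01000000 (head:       ^)
Step 5: in state D at pos 2, read 0 -> (D,0)->write 0,move R,goto C. Now: state=C, head=3, tape[-4..4]=010000000 (head:        ^)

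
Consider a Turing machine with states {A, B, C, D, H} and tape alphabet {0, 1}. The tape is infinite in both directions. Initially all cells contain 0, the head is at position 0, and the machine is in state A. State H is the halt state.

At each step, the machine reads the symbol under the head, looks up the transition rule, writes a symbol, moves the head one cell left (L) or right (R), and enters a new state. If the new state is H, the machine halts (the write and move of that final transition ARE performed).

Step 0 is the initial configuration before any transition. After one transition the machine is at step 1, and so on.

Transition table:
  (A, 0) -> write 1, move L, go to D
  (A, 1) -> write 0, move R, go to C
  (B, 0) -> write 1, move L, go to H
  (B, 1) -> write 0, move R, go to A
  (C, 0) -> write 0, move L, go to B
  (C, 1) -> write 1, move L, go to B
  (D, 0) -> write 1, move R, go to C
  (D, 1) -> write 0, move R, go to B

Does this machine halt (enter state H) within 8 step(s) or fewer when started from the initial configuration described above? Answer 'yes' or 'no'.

Answer: yes

Derivation:
Step 1: in state A at pos 0, read 0 -> (A,0)->write 1,move L,goto D. Now: state=D, head=-1, tape[-2..1]=0010 (head:  ^)
Step 2: in state D at pos -1, read 0 -> (D,0)->write 1,move R,goto C. Now: state=C, head=0, tape[-2..1]=0110 (head:   ^)
Step 3: in state C at pos 0, read 1 -> (C,1)->write 1,move L,goto B. Now: state=B, head=-1, tape[-2..1]=0110 (head:  ^)
Step 4: in state B at pos -1, read 1 -> (B,1)->write 0,move R,goto A. Now: state=A, head=0, tape[-2..1]=0010 (head:   ^)
Step 5: in state A at pos 0, read 1 -> (A,1)->write 0,move R,goto C. Now: state=C, head=1, tape[-2..2]=00000 (head:    ^)
Step 6: in state C at pos 1, read 0 -> (C,0)->write 0,move L,goto B. Now: state=B, head=0, tape[-2..2]=00000 (head:   ^)
Step 7: in state B at pos 0, read 0 -> (B,0)->write 1,move L,goto H. Now: state=H, head=-1, tape[-2..2]=00100 (head:  ^)
State H reached at step 7; 7 <= 8 -> yes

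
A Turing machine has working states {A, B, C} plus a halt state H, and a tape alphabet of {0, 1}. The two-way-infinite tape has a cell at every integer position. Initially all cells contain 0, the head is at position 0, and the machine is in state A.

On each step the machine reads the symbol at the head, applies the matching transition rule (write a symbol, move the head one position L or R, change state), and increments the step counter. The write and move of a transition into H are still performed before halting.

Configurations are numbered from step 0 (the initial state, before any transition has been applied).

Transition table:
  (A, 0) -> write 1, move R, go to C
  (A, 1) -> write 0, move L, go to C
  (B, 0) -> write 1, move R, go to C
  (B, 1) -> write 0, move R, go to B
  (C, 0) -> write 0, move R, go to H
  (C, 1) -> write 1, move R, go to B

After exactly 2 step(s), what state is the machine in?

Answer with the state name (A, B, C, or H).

Answer: H

Derivation:
Step 1: in state A at pos 0, read 0 -> (A,0)->write 1,move R,goto C. Now: state=C, head=1, tape[-1..2]=0100 (head:   ^)
Step 2: in state C at pos 1, read 0 -> (C,0)->write 0,move R,goto H. Now: state=H, head=2, tape[-1..3]=01000 (head:    ^)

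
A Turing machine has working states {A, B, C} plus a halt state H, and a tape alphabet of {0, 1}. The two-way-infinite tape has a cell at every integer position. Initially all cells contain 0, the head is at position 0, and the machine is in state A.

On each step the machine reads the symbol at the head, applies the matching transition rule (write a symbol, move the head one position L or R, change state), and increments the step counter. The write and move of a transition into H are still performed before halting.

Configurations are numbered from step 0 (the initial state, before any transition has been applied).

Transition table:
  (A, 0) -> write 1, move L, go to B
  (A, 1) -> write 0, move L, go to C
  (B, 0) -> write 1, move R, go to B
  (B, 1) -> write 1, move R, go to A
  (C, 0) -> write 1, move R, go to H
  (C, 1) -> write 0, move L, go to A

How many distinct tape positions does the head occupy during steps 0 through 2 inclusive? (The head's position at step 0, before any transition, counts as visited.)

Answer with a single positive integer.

Step 1: in state A at pos 0, read 0 -> (A,0)->write 1,move L,goto B. Now: state=B, head=-1, tape[-2..1]=0010 (head:  ^)
Step 2: in state B at pos -1, read 0 -> (B,0)->write 1,move R,goto B. Now: state=B, head=0, tape[-2..1]=0110 (head:   ^)
Head positions at steps 0..2: starting at 0, distinct positions visited = {-1, 0} -> 2 position(s)

Answer: 2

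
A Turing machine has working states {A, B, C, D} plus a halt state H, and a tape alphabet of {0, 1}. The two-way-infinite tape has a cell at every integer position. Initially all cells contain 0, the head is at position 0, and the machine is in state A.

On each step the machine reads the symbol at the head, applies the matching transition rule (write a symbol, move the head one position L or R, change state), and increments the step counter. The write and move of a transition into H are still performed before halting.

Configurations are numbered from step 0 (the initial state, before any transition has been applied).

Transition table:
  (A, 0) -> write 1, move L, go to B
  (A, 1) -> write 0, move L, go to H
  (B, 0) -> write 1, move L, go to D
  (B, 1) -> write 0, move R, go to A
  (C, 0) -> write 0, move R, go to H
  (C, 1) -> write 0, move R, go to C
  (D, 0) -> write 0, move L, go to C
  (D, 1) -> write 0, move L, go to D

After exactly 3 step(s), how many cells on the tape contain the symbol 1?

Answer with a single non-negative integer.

Step 1: in state A at pos 0, read 0 -> (A,0)->write 1,move L,goto B. Now: state=B, head=-1, tape[-2..1]=0010 (head:  ^)
Step 2: in state B at pos -1, read 0 -> (B,0)->write 1,move L,goto D. Now: state=D, head=-2, tape[-3..1]=00110 (head:  ^)
Step 3: in state D at pos -2, read 0 -> (D,0)->write 0,move L,goto C. Now: state=C, head=-3, tape[-4..1]=000110 (head:  ^)
Cells containing 1 after step 3: {-1, 0} -> 2 cell(s)

Answer: 2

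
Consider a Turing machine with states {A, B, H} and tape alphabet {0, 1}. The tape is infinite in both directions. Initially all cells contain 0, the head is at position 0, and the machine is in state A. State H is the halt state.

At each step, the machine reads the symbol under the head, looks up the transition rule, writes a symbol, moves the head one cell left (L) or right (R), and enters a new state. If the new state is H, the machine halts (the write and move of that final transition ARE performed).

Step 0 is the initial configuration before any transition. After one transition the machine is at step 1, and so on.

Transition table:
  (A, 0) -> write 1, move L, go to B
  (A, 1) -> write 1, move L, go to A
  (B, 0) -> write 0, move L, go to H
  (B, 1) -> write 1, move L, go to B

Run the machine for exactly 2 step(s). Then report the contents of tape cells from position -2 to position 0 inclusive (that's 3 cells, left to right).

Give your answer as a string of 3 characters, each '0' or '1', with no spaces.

Step 1: in state A at pos 0, read 0 -> (A,0)->write 1,move L,goto B. Now: state=B, head=-1, tape[-2..1]=0010 (head:  ^)
Step 2: in state B at pos -1, read 0 -> (B,0)->write 0,move L,goto H. Now: state=H, head=-2, tape[-3..1]=00010 (head:  ^)

Answer: 001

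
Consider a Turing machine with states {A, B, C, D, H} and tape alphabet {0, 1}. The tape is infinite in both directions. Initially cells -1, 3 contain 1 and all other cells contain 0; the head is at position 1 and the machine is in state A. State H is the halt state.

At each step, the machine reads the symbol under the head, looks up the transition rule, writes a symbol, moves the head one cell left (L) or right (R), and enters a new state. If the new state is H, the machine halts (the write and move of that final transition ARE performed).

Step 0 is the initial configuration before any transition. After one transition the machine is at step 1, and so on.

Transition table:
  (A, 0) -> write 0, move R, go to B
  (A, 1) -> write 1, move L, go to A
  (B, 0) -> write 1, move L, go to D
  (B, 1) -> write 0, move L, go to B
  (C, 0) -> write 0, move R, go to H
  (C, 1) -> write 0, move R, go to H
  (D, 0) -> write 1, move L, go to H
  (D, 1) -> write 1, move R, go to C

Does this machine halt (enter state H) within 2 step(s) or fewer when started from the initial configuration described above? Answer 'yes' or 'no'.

Answer: no

Derivation:
Step 1: in state A at pos 1, read 0 -> (A,0)->write 0,move R,goto B. Now: state=B, head=2, tape[-2..4]=0100010 (head:     ^)
Step 2: in state B at pos 2, read 0 -> (B,0)->write 1,move L,goto D. Now: state=D, head=1, tape[-2..4]=0100110 (head:    ^)
After 2 step(s): state = D (not H) -> not halted within 2 -> no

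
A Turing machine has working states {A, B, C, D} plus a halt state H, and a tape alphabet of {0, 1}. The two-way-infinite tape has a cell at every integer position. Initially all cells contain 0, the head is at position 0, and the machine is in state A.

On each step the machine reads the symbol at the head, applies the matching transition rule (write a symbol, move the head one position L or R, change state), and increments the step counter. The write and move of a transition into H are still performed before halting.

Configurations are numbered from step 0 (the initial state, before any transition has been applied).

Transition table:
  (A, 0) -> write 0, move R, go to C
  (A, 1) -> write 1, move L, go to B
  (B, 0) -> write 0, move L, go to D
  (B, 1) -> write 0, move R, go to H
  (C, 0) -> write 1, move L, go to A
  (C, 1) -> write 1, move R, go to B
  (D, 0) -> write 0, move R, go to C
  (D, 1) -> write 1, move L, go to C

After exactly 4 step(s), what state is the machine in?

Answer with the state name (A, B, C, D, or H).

Step 1: in state A at pos 0, read 0 -> (A,0)->write 0,move R,goto C. Now: state=C, head=1, tape[-1..2]=0000 (head:   ^)
Step 2: in state C at pos 1, read 0 -> (C,0)->write 1,move L,goto A. Now: state=A, head=0, tape[-1..2]=0010 (head:  ^)
Step 3: in state A at pos 0, read 0 -> (A,0)->write 0,move R,goto C. Now: state=C, head=1, tape[-1..2]=0010 (head:   ^)
Step 4: in state C at pos 1, read 1 -> (C,1)->write 1,move R,goto B. Now: state=B, head=2, tape[-1..3]=00100 (head:    ^)

Answer: B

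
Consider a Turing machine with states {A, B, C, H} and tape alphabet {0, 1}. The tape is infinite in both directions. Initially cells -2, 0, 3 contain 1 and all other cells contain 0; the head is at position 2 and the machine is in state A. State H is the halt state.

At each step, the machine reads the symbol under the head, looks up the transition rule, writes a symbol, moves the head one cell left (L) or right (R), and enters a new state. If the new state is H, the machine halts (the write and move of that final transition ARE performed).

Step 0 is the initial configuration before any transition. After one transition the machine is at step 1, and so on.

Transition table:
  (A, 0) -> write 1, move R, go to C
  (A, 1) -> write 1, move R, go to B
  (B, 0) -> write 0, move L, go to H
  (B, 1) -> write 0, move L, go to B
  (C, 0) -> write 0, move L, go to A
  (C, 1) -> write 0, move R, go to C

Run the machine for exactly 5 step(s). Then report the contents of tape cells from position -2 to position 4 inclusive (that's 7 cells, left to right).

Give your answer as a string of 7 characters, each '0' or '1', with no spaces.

Step 1: in state A at pos 2, read 0 -> (A,0)->write 1,move R,goto C. Now: state=C, head=3, tape[-3..4]=01010110 (head:       ^)
Step 2: in state C at pos 3, read 1 -> (C,1)->write 0,move R,goto C. Now: state=C, head=4, tape[-3..5]=010101000 (head:        ^)
Step 3: in state C at pos 4, read 0 -> (C,0)->write 0,move L,goto A. Now: state=A, head=3, tape[-3..5]=010101000 (head:       ^)
Step 4: in state A at pos 3, read 0 -> (A,0)->write 1,move R,goto C. Now: state=C, head=4, tape[-3..5]=010101100 (head:        ^)
Step 5: in state C at pos 4, read 0 -> (C,0)->write 0,move L,goto A. Now: state=A, head=3, tape[-3..5]=010101100 (head:       ^)

Answer: 1010110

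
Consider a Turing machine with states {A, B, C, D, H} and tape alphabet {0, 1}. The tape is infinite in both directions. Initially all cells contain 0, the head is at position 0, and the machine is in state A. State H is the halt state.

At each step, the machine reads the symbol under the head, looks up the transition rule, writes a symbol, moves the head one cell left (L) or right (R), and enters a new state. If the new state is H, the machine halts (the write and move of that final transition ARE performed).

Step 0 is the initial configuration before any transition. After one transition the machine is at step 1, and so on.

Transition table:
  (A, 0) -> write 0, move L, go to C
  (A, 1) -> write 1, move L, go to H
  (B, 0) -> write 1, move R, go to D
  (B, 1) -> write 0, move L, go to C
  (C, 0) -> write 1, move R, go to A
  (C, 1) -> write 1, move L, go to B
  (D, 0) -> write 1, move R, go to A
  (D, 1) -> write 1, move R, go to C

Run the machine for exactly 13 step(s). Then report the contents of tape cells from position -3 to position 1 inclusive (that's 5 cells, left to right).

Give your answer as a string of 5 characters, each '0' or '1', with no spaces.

Answer: 11010

Derivation:
Step 1: in state A at pos 0, read 0 -> (A,0)->write 0,move L,goto C. Now: state=C, head=-1, tape[-2..1]=0000 (head:  ^)
Step 2: in state C at pos -1, read 0 -> (C,0)->write 1,move R,goto A. Now: state=A, head=0, tape[-2..1]=0100 (head:   ^)
Step 3: in state A at pos 0, read 0 -> (A,0)->write 0,move L,goto C. Now: state=C, head=-1, tape[-2..1]=0100 (head:  ^)
Step 4: in state C at pos -1, read 1 -> (C,1)->write 1,move L,goto B. Now: state=B, head=-2, tape[-3..1]=00100 (head:  ^)
Step 5: in state B at pos -2, read 0 -> (B,0)->write 1,move R,goto D. Now: state=D, head=-1, tape[-3..1]=01100 (head:   ^)
Step 6: in state D at pos -1, read 1 -> (D,1)->write 1,move R,goto C. Now: state=C, head=0, tape[-3..1]=01100 (head:    ^)
Step 7: in state C at pos 0, read 0 -> (C,0)->write 1,move R,goto A. Now: state=A, head=1, tape[-3..2]=011100 (head:     ^)
Step 8: in state A at pos 1, read 0 -> (A,0)->write 0,move L,goto C. Now: state=C, head=0, tape[-3..2]=011100 (head:    ^)
Step 9: in state C at pos 0, read 1 -> (C,1)->write 1,move L,goto B. Now: state=B, head=-1, tape[-3..2]=011100 (head:   ^)
Step 10: in state B at pos -1, read 1 -> (B,1)->write 0,move L,goto C. Now: state=C, head=-2, tape[-3..2]=010100 (head:  ^)
Step 11: in state C at pos -2, read 1 -> (C,1)->write 1,move L,goto B. Now: state=B, head=-3, tape[-4..2]=0010100 (head:  ^)
Step 12: in state B at pos -3, read 0 -> (B,0)->write 1,move R,goto D. Now: state=D, head=-2, tape[-4..2]=0110100 (head:   ^)
Step 13: in state D at pos -2, read 1 -> (D,1)->write 1,move R,goto C. Now: state=C, head=-1, tape[-4..2]=0110100 (head:    ^)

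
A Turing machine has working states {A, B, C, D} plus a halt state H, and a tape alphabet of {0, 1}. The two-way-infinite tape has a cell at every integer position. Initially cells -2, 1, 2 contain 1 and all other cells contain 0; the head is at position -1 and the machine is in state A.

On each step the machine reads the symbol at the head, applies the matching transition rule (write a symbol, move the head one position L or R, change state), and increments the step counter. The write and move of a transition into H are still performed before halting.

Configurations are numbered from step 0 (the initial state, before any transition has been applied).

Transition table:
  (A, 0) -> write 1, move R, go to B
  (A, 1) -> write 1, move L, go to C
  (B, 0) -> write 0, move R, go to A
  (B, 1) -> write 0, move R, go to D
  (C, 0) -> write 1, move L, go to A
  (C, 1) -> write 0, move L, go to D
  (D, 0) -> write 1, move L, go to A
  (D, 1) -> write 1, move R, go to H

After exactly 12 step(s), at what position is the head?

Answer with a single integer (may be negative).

Answer: -1

Derivation:
Step 1: in state A at pos -1, read 0 -> (A,0)->write 1,move R,goto B. Now: state=B, head=0, tape[-3..3]=0110110 (head:    ^)
Step 2: in state B at pos 0, read 0 -> (B,0)->write 0,move R,goto A. Now: state=A, head=1, tape[-3..3]=0110110 (head:     ^)
Step 3: in state A at pos 1, read 1 -> (A,1)->write 1,move L,goto C. Now: state=C, head=0, tape[-3..3]=0110110 (head:    ^)
Step 4: in state C at pos 0, read 0 -> (C,0)->write 1,move L,goto A. Now: state=A, head=-1, tape[-3..3]=0111110 (head:   ^)
Step 5: in state A at pos -1, read 1 -> (A,1)->write 1,move L,goto C. Now: state=C, head=-2, tape[-3..3]=0111110 (head:  ^)
Step 6: in state C at pos -2, read 1 -> (C,1)->write 0,move L,goto D. Now: state=D, head=-3, tape[-4..3]=00011110 (head:  ^)
Step 7: in state D at pos -3, read 0 -> (D,0)->write 1,move L,goto A. Now: state=A, head=-4, tape[-5..3]=001011110 (head:  ^)
Step 8: in state A at pos -4, read 0 -> (A,0)->write 1,move R,goto B. Now: state=B, head=-3, tape[-5..3]=011011110 (head:   ^)
Step 9: in state B at pos -3, read 1 -> (B,1)->write 0,move R,goto D. Now: state=D, head=-2, tape[-5..3]=010011110 (head:    ^)
Step 10: in state D at pos -2, read 0 -> (D,0)->write 1,move L,goto A. Now: state=A, head=-3, tape[-5..3]=010111110 (head:   ^)
Step 11: in state A at pos -3, read 0 -> (A,0)->write 1,move R,goto B. Now: state=B, head=-2, tape[-5..3]=011111110 (head:    ^)
Step 12: in state B at pos -2, read 1 -> (B,1)->write 0,move R,goto D. Now: state=D, head=-1, tape[-5..3]=011011110 (head:     ^)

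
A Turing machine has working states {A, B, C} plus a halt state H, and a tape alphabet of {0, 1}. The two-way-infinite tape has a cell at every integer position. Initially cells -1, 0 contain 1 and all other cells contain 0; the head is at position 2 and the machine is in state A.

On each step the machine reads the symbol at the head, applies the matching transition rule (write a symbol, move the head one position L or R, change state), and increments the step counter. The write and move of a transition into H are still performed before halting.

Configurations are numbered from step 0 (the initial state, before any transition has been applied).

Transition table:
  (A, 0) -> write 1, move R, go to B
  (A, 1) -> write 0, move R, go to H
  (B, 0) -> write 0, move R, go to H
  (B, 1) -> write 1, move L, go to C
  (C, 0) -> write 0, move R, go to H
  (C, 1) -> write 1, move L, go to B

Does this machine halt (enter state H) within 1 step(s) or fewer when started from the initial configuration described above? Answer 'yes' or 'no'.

Answer: no

Derivation:
Step 1: in state A at pos 2, read 0 -> (A,0)->write 1,move R,goto B. Now: state=B, head=3, tape[-2..4]=0110100 (head:      ^)
After 1 step(s): state = B (not H) -> not halted within 1 -> no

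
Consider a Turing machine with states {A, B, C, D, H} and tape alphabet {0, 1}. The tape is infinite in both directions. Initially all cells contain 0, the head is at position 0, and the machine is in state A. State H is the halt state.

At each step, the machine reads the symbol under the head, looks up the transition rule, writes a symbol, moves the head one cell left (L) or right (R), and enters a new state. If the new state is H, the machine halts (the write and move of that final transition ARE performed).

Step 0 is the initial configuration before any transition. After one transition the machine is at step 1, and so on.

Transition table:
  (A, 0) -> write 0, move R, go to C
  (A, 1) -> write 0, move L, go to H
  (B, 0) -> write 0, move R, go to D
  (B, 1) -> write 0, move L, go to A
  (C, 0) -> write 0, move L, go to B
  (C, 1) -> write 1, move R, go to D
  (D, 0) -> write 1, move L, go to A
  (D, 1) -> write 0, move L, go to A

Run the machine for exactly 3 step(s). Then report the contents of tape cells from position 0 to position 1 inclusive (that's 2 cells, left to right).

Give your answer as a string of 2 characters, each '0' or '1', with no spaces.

Answer: 00

Derivation:
Step 1: in state A at pos 0, read 0 -> (A,0)->write 0,move R,goto C. Now: state=C, head=1, tape[-1..2]=0000 (head:   ^)
Step 2: in state C at pos 1, read 0 -> (C,0)->write 0,move L,goto B. Now: state=B, head=0, tape[-1..2]=0000 (head:  ^)
Step 3: in state B at pos 0, read 0 -> (B,0)->write 0,move R,goto D. Now: state=D, head=1, tape[-1..2]=0000 (head:   ^)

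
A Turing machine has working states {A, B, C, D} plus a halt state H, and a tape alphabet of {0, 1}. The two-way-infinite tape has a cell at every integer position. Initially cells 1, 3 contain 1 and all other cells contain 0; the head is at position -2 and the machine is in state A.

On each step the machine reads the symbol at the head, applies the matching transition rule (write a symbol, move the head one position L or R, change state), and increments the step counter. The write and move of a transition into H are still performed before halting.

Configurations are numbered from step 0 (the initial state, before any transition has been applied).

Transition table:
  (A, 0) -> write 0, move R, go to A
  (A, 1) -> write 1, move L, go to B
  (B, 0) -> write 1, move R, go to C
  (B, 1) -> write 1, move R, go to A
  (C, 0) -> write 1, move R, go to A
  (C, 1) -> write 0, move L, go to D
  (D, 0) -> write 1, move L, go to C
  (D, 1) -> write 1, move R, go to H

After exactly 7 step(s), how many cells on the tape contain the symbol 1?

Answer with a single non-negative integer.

Step 1: in state A at pos -2, read 0 -> (A,0)->write 0,move R,goto A. Now: state=A, head=-1, tape[-3..4]=00001010 (head:   ^)
Step 2: in state A at pos -1, read 0 -> (A,0)->write 0,move R,goto A. Now: state=A, head=0, tape[-3..4]=00001010 (head:    ^)
Step 3: in state A at pos 0, read 0 -> (A,0)->write 0,move R,goto A. Now: state=A, head=1, tape[-3..4]=00001010 (head:     ^)
Step 4: in state A at pos 1, read 1 -> (A,1)->write 1,move L,goto B. Now: state=B, head=0, tape[-3..4]=00001010 (head:    ^)
Step 5: in state B at pos 0, read 0 -> (B,0)->write 1,move R,goto C. Now: state=C, head=1, tape[-3..4]=00011010 (head:     ^)
Step 6: in state C at pos 1, read 1 -> (C,1)->write 0,move L,goto D. Now: state=D, head=0, tape[-3..4]=00010010 (head:    ^)
Step 7: in state D at pos 0, read 1 -> (D,1)->write 1,move R,goto H. Now: state=H, head=1, tape[-3..4]=00010010 (head:     ^)
Cells containing 1 after step 7: {0, 3} -> 2 cell(s)

Answer: 2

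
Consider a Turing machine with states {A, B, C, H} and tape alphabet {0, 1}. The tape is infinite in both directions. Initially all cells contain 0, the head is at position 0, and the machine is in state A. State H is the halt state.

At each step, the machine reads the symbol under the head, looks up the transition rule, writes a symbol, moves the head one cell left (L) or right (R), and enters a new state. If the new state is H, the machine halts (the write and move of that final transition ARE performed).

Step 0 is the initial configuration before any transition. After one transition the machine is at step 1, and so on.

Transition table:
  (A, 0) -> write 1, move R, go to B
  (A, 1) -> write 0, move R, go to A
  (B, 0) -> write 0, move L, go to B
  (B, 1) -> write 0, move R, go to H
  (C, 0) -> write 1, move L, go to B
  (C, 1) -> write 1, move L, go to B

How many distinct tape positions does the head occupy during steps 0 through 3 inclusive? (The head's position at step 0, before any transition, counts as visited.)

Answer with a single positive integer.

Step 1: in state A at pos 0, read 0 -> (A,0)->write 1,move R,goto B. Now: state=B, head=1, tape[-1..2]=0100 (head:   ^)
Step 2: in state B at pos 1, read 0 -> (B,0)->write 0,move L,goto B. Now: state=B, head=0, tape[-1..2]=0100 (head:  ^)
Step 3: in state B at pos 0, read 1 -> (B,1)->write 0,move R,goto H. Now: state=H, head=1, tape[-1..2]=0000 (head:   ^)
Head positions at steps 0..3: starting at 0, distinct positions visited = {0, 1} -> 2 position(s)

Answer: 2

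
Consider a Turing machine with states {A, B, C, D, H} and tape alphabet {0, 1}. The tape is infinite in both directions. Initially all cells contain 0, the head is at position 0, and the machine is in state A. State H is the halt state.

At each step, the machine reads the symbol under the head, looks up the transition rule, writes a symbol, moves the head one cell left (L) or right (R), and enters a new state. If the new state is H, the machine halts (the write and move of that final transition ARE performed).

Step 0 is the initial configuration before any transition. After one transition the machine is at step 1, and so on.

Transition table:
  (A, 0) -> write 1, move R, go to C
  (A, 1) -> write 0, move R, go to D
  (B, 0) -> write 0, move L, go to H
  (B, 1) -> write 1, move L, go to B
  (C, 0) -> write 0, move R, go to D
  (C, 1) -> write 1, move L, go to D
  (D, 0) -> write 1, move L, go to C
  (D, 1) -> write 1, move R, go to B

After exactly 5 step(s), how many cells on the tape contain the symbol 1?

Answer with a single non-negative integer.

Answer: 2

Derivation:
Step 1: in state A at pos 0, read 0 -> (A,0)->write 1,move R,goto C. Now: state=C, head=1, tape[-1..2]=0100 (head:   ^)
Step 2: in state C at pos 1, read 0 -> (C,0)->write 0,move R,goto D. Now: state=D, head=2, tape[-1..3]=01000 (head:    ^)
Step 3: in state D at pos 2, read 0 -> (D,0)->write 1,move L,goto C. Now: state=C, head=1, tape[-1..3]=01010 (head:   ^)
Step 4: in state C at pos 1, read 0 -> (C,0)->write 0,move R,goto D. Now: state=D, head=2, tape[-1..3]=01010 (head:    ^)
Step 5: in state D at pos 2, read 1 -> (D,1)->write 1,move R,goto B. Now: state=B, head=3, tape[-1..4]=010100 (head:     ^)
Cells containing 1 after step 5: {0, 2} -> 2 cell(s)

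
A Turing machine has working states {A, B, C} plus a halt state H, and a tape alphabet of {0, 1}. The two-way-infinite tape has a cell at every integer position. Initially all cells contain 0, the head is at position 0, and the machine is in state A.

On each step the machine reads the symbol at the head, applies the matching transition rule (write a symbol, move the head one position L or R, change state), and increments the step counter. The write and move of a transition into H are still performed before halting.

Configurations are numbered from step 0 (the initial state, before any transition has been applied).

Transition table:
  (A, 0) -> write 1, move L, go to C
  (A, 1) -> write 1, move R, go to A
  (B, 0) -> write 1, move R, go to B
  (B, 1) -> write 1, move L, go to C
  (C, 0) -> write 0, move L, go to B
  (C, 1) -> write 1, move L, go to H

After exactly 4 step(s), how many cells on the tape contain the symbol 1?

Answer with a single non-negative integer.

Answer: 3

Derivation:
Step 1: in state A at pos 0, read 0 -> (A,0)->write 1,move L,goto C. Now: state=C, head=-1, tape[-2..1]=0010 (head:  ^)
Step 2: in state C at pos -1, read 0 -> (C,0)->write 0,move L,goto B. Now: state=B, head=-2, tape[-3..1]=00010 (head:  ^)
Step 3: in state B at pos -2, read 0 -> (B,0)->write 1,move R,goto B. Now: state=B, head=-1, tape[-3..1]=01010 (head:   ^)
Step 4: in state B at pos -1, read 0 -> (B,0)->write 1,move R,goto B. Now: state=B, head=0, tape[-3..1]=01110 (head:    ^)
Cells containing 1 after step 4: {-2, -1, 0} -> 3 cell(s)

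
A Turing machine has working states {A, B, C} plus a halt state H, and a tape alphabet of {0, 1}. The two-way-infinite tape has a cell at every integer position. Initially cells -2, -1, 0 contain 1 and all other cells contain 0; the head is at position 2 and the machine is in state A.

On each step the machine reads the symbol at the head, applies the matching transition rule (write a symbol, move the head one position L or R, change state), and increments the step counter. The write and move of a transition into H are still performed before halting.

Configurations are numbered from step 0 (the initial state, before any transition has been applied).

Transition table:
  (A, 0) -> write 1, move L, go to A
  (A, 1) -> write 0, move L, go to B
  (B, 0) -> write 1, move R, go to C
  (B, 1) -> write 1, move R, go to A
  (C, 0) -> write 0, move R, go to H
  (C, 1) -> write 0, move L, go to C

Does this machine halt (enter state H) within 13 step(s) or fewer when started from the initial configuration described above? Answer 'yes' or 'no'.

Answer: yes

Derivation:
Step 1: in state A at pos 2, read 0 -> (A,0)->write 1,move L,goto A. Now: state=A, head=1, tape[-3..3]=0111010 (head:     ^)
Step 2: in state A at pos 1, read 0 -> (A,0)->write 1,move L,goto A. Now: state=A, head=0, tape[-3..3]=0111110 (head:    ^)
Step 3: in state A at pos 0, read 1 -> (A,1)->write 0,move L,goto B. Now: state=B, head=-1, tape[-3..3]=0110110 (head:   ^)
Step 4: in state B at pos -1, read 1 -> (B,1)->write 1,move R,goto A. Now: state=A, head=0, tape[-3..3]=0110110 (head:    ^)
Step 5: in state A at pos 0, read 0 -> (A,0)->write 1,move L,goto A. Now: state=A, head=-1, tape[-3..3]=0111110 (head:   ^)
Step 6: in state A at pos -1, read 1 -> (A,1)->write 0,move L,goto B. Now: state=B, head=-2, tape[-3..3]=0101110 (head:  ^)
Step 7: in state B at pos -2, read 1 -> (B,1)->write 1,move R,goto A. Now: state=A, head=-1, tape[-3..3]=0101110 (head:   ^)
Step 8: in state A at pos -1, read 0 -> (A,0)->write 1,move L,goto A. Now: state=A, head=-2, tape[-3..3]=0111110 (head:  ^)
Step 9: in state A at pos -2, read 1 -> (A,1)->write 0,move L,goto B. Now: state=B, head=-3, tape[-4..3]=00011110 (head:  ^)
Step 10: in state B at pos -3, read 0 -> (B,0)->write 1,move R,goto C. Now: state=C, head=-2, tape[-4..3]=01011110 (head:   ^)
Step 11: in state C at pos -2, read 0 -> (C,0)->write 0,move R,goto H. Now: state=H, head=-1, tape[-4..3]=01011110 (head:    ^)
State H reached at step 11; 11 <= 13 -> yes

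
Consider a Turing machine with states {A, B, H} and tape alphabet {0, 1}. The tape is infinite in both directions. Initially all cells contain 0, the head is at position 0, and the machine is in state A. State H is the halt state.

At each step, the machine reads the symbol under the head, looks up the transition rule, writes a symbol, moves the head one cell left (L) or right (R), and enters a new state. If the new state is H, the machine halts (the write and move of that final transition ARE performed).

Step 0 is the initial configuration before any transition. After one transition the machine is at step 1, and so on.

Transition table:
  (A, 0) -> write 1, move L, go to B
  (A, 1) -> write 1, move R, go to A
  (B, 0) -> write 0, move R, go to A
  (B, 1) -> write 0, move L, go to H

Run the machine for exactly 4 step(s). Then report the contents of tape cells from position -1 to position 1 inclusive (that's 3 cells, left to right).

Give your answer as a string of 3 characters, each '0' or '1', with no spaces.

Step 1: in state A at pos 0, read 0 -> (A,0)->write 1,move L,goto B. Now: state=B, head=-1, tape[-2..1]=0010 (head:  ^)
Step 2: in state B at pos -1, read 0 -> (B,0)->write 0,move R,goto A. Now: state=A, head=0, tape[-2..1]=0010 (head:   ^)
Step 3: in state A at pos 0, read 1 -> (A,1)->write 1,move R,goto A. Now: state=A, head=1, tape[-2..2]=00100 (head:    ^)
Step 4: in state A at pos 1, read 0 -> (A,0)->write 1,move L,goto B. Now: state=B, head=0, tape[-2..2]=00110 (head:   ^)

Answer: 011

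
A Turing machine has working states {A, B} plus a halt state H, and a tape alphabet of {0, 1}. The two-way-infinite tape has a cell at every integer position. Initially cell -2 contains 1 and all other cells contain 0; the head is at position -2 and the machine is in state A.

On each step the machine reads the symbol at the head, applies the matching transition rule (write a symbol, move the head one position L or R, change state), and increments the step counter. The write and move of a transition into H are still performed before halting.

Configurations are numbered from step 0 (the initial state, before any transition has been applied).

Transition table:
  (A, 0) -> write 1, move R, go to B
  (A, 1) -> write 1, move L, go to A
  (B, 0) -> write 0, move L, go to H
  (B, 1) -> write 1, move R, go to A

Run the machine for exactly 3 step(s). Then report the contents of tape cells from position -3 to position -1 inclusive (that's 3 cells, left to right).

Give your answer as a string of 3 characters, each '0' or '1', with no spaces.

Step 1: in state A at pos -2, read 1 -> (A,1)->write 1,move L,goto A. Now: state=A, head=-3, tape[-4..-1]=0010 (head:  ^)
Step 2: in state A at pos -3, read 0 -> (A,0)->write 1,move R,goto B. Now: state=B, head=-2, tape[-4..-1]=0110 (head:   ^)
Step 3: in state B at pos -2, read 1 -> (B,1)->write 1,move R,goto A. Now: state=A, head=-1, tape[-4..0]=01100 (head:    ^)

Answer: 110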